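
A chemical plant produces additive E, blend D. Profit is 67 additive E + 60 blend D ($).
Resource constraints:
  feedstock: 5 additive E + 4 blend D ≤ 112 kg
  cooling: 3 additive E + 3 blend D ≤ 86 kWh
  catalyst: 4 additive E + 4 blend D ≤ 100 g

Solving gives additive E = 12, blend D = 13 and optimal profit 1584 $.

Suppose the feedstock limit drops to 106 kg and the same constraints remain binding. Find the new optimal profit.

Binding: feedstock and catalyst. Non-binding: cooling (11 unused).
Since cooling is not tight, its dual is 0.
From A_Bᵀ y = c: 5·y_feedstock + 4·y_catalyst = 67; 4·y_feedstock + 4·y_catalyst = 60.
Solving: y_feedstock = 7, y_catalyst = 8.
Δz = y_feedstock·Δb = 7 × (-6) = -42, so new z* = 1584 − 42 = 1542.

1542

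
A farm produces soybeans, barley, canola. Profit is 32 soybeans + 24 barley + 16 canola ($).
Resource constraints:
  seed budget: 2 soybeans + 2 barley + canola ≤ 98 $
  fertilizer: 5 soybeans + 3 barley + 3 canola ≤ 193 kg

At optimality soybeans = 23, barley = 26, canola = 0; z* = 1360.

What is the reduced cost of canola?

At the optimum: seed budget uses 98 of 98 (binding); fertilizer uses 193 of 193 (binding).
From A_Bᵀ y = c: 2·y_seed budget + 5·y_fertilizer = 32; 2·y_seed budget + 3·y_fertilizer = 24.
→ y_seed budget = 6 and y_fertilizer = 4.
Reduced cost of canola: c₃ − yᵀa₃ = 16 − (6·1 + 4·3) = 16 − 18 = -2.

-2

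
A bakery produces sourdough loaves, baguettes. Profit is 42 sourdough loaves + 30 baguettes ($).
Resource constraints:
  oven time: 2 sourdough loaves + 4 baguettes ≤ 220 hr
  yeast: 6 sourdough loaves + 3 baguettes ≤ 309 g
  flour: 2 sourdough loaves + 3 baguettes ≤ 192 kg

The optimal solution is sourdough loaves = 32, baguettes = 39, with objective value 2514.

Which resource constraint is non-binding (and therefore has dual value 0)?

oven time: 220/220 (binding)
yeast: 309/309 (binding)
flour: 181/192 (slack 11)
By complementary slackness, a constraint with positive slack has shadow price 0 → flour.

flour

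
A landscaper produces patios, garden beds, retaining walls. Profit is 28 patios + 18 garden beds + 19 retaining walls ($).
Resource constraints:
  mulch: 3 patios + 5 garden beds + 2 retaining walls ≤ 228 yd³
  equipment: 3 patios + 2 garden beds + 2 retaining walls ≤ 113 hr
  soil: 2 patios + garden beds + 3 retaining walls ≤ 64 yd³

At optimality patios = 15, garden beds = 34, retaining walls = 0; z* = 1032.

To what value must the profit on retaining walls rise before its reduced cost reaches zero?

Binding: equipment and soil. Non-binding: mulch (13 unused).
By complementary slackness, y = 0 for the non-binding constraint.
Dual feasibility on the basic columns requires 3·y_equipment + 2·y_soil = 28, 2·y_equipment + 1·y_soil = 18.
Solving: y_equipment = 8, y_soil = 2.
retaining walls enters the basis when its profit ≥ yᵀa₃ = 8·2 + 2·3 = 22.

22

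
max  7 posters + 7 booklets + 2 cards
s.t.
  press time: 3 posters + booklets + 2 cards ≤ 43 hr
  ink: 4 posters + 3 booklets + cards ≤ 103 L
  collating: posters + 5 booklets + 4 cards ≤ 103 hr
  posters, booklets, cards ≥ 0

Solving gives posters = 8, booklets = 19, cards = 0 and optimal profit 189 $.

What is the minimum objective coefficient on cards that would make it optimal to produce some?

Binding: press time and collating. Non-binding: ink (14 unused).
By complementary slackness, y = 0 for the non-binding constraint.
The binding rows give the dual system: 3·y_press time + 1·y_collating = 7 and 1·y_press time + 5·y_collating = 7.
→ y_press time = 2 and y_collating = 1.
cards enters the basis when its profit ≥ yᵀa₃ = 2·2 + 1·4 = 8.

8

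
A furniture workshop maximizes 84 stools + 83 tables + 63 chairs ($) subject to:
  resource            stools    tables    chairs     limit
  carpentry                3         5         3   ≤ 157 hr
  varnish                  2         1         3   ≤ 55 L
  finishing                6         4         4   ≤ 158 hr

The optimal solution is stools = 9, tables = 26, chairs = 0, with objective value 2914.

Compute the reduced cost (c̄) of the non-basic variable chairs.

-2

At the optimum: carpentry uses 157 of 157 (binding); varnish uses 44 of 55 (slack = 11); finishing uses 158 of 158 (binding).
Since varnish is not tight, its dual is 0.
The binding rows give the dual system: 3·y_carpentry + 6·y_finishing = 84 and 5·y_carpentry + 4·y_finishing = 83.
This yields shadow prices y_carpentry = 9, y_finishing = 9.5.
Reduced cost of chairs: c₃ − yᵀa₃ = 63 − (9·3 + 9.5·4) = 63 − 65 = -2.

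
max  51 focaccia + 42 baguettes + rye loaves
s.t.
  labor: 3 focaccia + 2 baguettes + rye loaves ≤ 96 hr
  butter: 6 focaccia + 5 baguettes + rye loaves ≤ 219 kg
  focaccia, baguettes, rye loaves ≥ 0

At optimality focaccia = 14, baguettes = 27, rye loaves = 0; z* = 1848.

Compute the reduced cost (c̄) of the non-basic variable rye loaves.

At the optimum: labor uses 96 of 96 (binding); butter uses 219 of 219 (binding).
From A_Bᵀ y = c: 3·y_labor + 6·y_butter = 51; 2·y_labor + 5·y_butter = 42.
→ y_labor = 1 and y_butter = 8.
Reduced cost of rye loaves: c₃ − yᵀa₃ = 1 − (1·1 + 8·1) = 1 − 9 = -8.

-8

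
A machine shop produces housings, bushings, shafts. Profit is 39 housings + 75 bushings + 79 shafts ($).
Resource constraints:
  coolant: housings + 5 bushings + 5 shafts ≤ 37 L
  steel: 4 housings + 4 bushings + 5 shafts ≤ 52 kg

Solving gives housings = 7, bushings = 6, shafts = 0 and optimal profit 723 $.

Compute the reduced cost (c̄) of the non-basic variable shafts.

-3.5

Check each constraint at x*: coolant 37/37 (tight); steel 52/52 (tight).
The binding rows give the dual system: 1·y_coolant + 4·y_steel = 39 and 5·y_coolant + 4·y_steel = 75.
This yields shadow prices y_coolant = 9, y_steel = 7.5.
Reduced cost of shafts: c₃ − yᵀa₃ = 79 − (9·5 + 7.5·5) = 79 − 82.5 = -3.5.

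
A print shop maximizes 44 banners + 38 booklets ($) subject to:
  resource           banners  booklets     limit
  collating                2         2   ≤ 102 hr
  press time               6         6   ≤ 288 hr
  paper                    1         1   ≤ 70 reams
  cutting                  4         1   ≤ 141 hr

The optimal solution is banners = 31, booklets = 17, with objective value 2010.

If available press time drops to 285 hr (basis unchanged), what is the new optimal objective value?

1992

At the optimum: collating uses 96 of 102 (slack = 6); press time uses 288 of 288 (binding); paper uses 48 of 70 (slack = 22); cutting uses 141 of 141 (binding).
By complementary slackness, y = 0 for the non-binding constraints.
The binding rows give the dual system: 6·y_press time + 4·y_cutting = 44 and 6·y_press time + 1·y_cutting = 38.
Solving: y_press time = 6, y_cutting = 2.
Δz = y_press time·Δb = 6 × (-3) = -18, so new z* = 2010 − 18 = 1992.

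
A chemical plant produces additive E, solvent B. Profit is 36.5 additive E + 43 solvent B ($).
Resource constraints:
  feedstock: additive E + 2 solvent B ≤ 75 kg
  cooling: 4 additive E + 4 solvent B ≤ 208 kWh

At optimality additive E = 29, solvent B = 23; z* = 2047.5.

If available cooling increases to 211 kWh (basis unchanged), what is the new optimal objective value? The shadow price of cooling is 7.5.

Δb = 3, so new z* = 2047.5 + (7.5)·(3) = 2047.5 + 22.5 = 2070.

2070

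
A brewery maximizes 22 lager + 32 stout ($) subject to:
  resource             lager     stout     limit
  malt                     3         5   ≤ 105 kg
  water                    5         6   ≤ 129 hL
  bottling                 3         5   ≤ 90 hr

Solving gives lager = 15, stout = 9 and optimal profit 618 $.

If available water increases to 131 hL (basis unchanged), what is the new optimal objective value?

Check each constraint at x*: malt 90/105 (slack 15); water 129/129 (tight); bottling 90/90 (tight).
By complementary slackness, y = 0 for the non-binding constraint.
Dual feasibility on the basic columns requires 5·y_water + 3·y_bottling = 22, 6·y_water + 5·y_bottling = 32.
→ y_water = 2 and y_bottling = 4.
Δz = y_water·Δb = 2 × (2) = 4, so new z* = 618 + 4 = 622.

622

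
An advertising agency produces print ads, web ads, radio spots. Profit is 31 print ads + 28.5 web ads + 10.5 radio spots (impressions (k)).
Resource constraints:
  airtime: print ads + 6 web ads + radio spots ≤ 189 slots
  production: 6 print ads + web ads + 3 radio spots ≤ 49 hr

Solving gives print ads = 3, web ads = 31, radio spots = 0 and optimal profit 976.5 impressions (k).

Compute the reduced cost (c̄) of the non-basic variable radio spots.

-7

At the optimum: airtime uses 189 of 189 (binding); production uses 49 of 49 (binding).
Dual feasibility on the basic columns requires 1·y_airtime + 6·y_production = 31, 6·y_airtime + 1·y_production = 28.5.
→ y_airtime = 4 and y_production = 4.5.
Reduced cost of radio spots: c₃ − yᵀa₃ = 10.5 − (4·1 + 4.5·3) = 10.5 − 17.5 = -7.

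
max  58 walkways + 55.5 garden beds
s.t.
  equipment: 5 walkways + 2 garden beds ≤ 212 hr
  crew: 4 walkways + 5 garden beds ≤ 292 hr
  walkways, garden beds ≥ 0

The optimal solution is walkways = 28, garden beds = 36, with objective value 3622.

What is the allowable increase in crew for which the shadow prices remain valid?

238

Binding constraints: equipment, crew. The basis is B = [[5,2],[4,5]] with det 17.
Per unit increase in crew, x* moves by d = (-0.1176, 0.2941).
The basis stays optimal until walkways reaches 0; allowable increase = 238 hr.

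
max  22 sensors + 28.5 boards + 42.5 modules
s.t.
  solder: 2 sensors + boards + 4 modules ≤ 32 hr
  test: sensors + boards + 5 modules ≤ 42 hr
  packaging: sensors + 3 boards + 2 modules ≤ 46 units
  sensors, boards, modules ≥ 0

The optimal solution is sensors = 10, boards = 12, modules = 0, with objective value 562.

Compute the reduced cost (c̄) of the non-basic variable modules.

At the optimum: solder uses 32 of 32 (binding); test uses 22 of 42 (slack = 20); packaging uses 46 of 46 (binding).
By complementary slackness, y = 0 for the non-binding constraint.
The binding rows give the dual system: 2·y_solder + 1·y_packaging = 22 and 1·y_solder + 3·y_packaging = 28.5.
This yields shadow prices y_solder = 7.5, y_packaging = 7.
Reduced cost of modules: c₃ − yᵀa₃ = 42.5 − (7.5·4 + 7·2) = 42.5 − 44 = -1.5.

-1.5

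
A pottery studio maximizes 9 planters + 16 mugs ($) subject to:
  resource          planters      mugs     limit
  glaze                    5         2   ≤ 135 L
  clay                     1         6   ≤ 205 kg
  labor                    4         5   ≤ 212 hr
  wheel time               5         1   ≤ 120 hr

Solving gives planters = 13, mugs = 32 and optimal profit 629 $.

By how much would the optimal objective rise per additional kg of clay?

Binding: clay and labor. Non-binding: glaze (6 unused), wheel time (23 unused).
By complementary slackness, y = 0 for the non-binding constraints.
Dual feasibility on the basic columns requires 1·y_clay + 4·y_labor = 9, 6·y_clay + 5·y_labor = 16.
This yields shadow prices y_clay = 1, y_labor = 2.
Shadow price of clay = 1.

1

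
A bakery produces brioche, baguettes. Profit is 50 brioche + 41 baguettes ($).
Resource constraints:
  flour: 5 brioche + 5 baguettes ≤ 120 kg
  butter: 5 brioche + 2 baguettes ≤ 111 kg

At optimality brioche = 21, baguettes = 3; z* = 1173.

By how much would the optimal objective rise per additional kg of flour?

7

Both flour and butter are binding at x*.
Dual feasibility on the basic columns requires 5·y_flour + 5·y_butter = 50, 5·y_flour + 2·y_butter = 41.
→ y_flour = 7 and y_butter = 3.
Shadow price of flour = 7.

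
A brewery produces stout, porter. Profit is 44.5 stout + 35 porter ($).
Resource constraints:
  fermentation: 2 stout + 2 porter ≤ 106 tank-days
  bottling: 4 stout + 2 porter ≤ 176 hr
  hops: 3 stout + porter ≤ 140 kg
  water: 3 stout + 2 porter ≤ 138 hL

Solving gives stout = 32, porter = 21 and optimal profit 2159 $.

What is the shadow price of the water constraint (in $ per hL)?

At the optimum: fermentation uses 106 of 106 (binding); bottling uses 170 of 176 (slack = 6); hops uses 117 of 140 (slack = 23); water uses 138 of 138 (binding).
By complementary slackness, y = 0 for the non-binding constraints.
From A_Bᵀ y = c: 2·y_fermentation + 3·y_water = 44.5; 2·y_fermentation + 2·y_water = 35.
→ y_fermentation = 8 and y_water = 9.5.
Shadow price of water = 9.5.

9.5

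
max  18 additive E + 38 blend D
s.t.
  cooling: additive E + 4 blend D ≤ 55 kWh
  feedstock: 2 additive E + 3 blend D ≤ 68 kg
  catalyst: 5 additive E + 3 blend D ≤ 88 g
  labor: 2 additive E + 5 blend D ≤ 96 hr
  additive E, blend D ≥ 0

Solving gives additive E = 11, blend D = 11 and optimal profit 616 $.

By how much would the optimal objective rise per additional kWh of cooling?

8

At the optimum: cooling uses 55 of 55 (binding); feedstock uses 55 of 68 (slack = 13); catalyst uses 88 of 88 (binding); labor uses 77 of 96 (slack = 19).
By complementary slackness, y = 0 for the non-binding constraints.
Dual feasibility on the basic columns requires 1·y_cooling + 5·y_catalyst = 18, 4·y_cooling + 3·y_catalyst = 38.
This yields shadow prices y_cooling = 8, y_catalyst = 2.
Shadow price of cooling = 8.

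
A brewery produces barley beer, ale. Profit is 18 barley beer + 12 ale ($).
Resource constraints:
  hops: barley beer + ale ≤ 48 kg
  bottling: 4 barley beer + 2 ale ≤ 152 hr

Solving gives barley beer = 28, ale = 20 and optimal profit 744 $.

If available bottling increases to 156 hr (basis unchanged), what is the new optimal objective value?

756

Check each constraint at x*: hops 48/48 (tight); bottling 152/152 (tight).
The binding rows give the dual system: 1·y_hops + 4·y_bottling = 18 and 1·y_hops + 2·y_bottling = 12.
Solving: y_hops = 6, y_bottling = 3.
Δz = y_bottling·Δb = 3 × (4) = 12, so new z* = 744 + 12 = 756.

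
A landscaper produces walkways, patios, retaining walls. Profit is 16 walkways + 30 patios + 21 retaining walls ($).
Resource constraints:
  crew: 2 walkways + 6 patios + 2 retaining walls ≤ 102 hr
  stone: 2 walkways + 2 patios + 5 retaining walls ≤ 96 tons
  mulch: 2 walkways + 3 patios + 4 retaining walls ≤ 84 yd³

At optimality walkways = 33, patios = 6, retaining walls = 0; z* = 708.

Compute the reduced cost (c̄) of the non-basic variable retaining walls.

Binding: crew and mulch. Non-binding: stone (18 unused).
By complementary slackness, y = 0 for the non-binding constraint.
Dual feasibility on the basic columns requires 2·y_crew + 2·y_mulch = 16, 6·y_crew + 3·y_mulch = 30.
Solving: y_crew = 2, y_mulch = 6.
Reduced cost of retaining walls: c₃ − yᵀa₃ = 21 − (2·2 + 6·4) = 21 − 28 = -7.

-7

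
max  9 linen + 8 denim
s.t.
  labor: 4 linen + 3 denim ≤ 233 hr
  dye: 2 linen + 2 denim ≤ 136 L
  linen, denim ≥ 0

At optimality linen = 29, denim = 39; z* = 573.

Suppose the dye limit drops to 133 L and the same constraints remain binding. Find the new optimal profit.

Both labor and dye are binding at x*.
The binding rows give the dual system: 4·y_labor + 2·y_dye = 9 and 3·y_labor + 2·y_dye = 8.
Solving: y_labor = 1, y_dye = 2.5.
Δz = y_dye·Δb = 2.5 × (-3) = -7.5, so new z* = 573 − 7.5 = 565.5.

565.5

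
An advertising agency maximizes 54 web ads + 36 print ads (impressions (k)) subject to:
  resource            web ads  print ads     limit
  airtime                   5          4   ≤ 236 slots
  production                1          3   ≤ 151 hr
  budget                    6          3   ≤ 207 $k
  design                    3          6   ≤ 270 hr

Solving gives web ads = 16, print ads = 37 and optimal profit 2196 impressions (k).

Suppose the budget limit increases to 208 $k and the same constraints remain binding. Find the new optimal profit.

Check each constraint at x*: airtime 228/236 (slack 8); production 127/151 (slack 24); budget 207/207 (tight); design 270/270 (tight).
By complementary slackness, y = 0 for the non-binding constraints.
From A_Bᵀ y = c: 6·y_budget + 3·y_design = 54; 3·y_budget + 6·y_design = 36.
Solving: y_budget = 8, y_design = 2.
Δz = y_budget·Δb = 8 × (1) = 8, so new z* = 2196 + 8 = 2204.

2204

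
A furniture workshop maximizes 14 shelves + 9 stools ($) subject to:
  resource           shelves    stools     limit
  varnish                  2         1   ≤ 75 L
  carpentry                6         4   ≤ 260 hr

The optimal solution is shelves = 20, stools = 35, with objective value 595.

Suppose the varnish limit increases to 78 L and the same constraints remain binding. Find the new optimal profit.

598

Both varnish and carpentry are binding at x*.
From A_Bᵀ y = c: 2·y_varnish + 6·y_carpentry = 14; 1·y_varnish + 4·y_carpentry = 9.
This yields shadow prices y_varnish = 1, y_carpentry = 2.
Δz = y_varnish·Δb = 1 × (3) = 3, so new z* = 595 + 3 = 598.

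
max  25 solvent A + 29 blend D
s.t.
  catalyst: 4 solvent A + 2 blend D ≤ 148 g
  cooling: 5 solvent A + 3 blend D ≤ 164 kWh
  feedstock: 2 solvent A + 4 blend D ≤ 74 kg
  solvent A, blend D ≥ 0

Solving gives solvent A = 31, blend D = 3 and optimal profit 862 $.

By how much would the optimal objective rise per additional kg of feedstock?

5

At the optimum: catalyst uses 130 of 148 (slack = 18); cooling uses 164 of 164 (binding); feedstock uses 74 of 74 (binding).
Slack constraints have shadow price 0 (complementary slackness).
Dual feasibility on the basic columns requires 5·y_cooling + 2·y_feedstock = 25, 3·y_cooling + 4·y_feedstock = 29.
Solving: y_cooling = 3, y_feedstock = 5.
Shadow price of feedstock = 5.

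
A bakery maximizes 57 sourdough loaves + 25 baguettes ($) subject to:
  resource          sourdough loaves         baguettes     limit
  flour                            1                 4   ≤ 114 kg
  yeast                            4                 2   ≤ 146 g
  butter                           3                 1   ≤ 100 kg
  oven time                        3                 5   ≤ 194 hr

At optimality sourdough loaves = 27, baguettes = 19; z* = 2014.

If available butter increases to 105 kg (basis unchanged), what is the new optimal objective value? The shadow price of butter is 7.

2049

Δb = 5, so new z* = 2014 + (7)·(5) = 2014 + 35 = 2049.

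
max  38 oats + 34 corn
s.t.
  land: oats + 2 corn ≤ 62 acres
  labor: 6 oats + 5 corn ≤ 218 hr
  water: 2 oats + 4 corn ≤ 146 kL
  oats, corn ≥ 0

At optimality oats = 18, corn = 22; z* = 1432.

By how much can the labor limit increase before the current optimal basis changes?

154

Binding constraints: land, labor. The basis is B = [[1,2],[6,5]] with det -7.
Per unit increase in labor, x* moves by d = (0.2857, -0.1429).
The basis stays optimal until corn reaches 0; allowable increase = 154 hr.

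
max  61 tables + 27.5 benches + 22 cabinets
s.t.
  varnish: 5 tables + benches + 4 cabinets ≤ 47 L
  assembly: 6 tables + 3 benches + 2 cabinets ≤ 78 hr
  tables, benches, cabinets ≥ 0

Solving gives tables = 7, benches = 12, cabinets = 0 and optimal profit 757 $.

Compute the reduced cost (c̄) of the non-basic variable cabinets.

Both varnish and assembly are binding at x*.
Dual feasibility on the basic columns requires 5·y_varnish + 6·y_assembly = 61, 1·y_varnish + 3·y_assembly = 27.5.
→ y_varnish = 2 and y_assembly = 8.5.
Reduced cost of cabinets: c₃ − yᵀa₃ = 22 − (2·4 + 8.5·2) = 22 − 25 = -3.

-3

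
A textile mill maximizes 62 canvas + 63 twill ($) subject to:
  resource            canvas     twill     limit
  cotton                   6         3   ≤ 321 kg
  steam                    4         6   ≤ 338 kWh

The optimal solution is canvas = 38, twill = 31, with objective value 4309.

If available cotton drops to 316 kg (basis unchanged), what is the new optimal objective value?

Check each constraint at x*: cotton 321/321 (tight); steam 338/338 (tight).
Dual feasibility on the basic columns requires 6·y_cotton + 4·y_steam = 62, 3·y_cotton + 6·y_steam = 63.
→ y_cotton = 5 and y_steam = 8.
Δz = y_cotton·Δb = 5 × (-5) = -25, so new z* = 4309 − 25 = 4284.

4284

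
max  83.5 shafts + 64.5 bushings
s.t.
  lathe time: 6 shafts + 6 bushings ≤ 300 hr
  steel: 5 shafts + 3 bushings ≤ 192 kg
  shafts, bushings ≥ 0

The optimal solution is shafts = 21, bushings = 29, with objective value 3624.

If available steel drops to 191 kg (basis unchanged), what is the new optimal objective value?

Both lathe time and steel are binding at x*.
Dual feasibility on the basic columns requires 6·y_lathe time + 5·y_steel = 83.5, 6·y_lathe time + 3·y_steel = 64.5.
Solving: y_lathe time = 6, y_steel = 9.5.
Δz = y_steel·Δb = 9.5 × (-1) = -9.5, so new z* = 3624 − 9.5 = 3614.5.

3614.5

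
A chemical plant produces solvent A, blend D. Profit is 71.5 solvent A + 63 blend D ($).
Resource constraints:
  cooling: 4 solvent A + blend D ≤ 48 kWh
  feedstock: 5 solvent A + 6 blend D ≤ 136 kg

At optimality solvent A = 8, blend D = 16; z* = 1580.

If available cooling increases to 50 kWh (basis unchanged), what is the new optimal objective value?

1592

At the optimum: cooling uses 48 of 48 (binding); feedstock uses 136 of 136 (binding).
From A_Bᵀ y = c: 4·y_cooling + 5·y_feedstock = 71.5; 1·y_cooling + 6·y_feedstock = 63.
This yields shadow prices y_cooling = 6, y_feedstock = 9.5.
Δz = y_cooling·Δb = 6 × (2) = 12, so new z* = 1580 + 12 = 1592.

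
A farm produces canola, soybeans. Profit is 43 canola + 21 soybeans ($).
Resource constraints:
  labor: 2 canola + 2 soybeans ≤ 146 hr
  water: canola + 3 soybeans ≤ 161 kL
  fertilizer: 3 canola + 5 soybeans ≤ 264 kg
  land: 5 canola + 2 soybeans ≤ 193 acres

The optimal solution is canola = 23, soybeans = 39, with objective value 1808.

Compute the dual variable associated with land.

At the optimum: labor uses 124 of 146 (slack = 22); water uses 140 of 161 (slack = 21); fertilizer uses 264 of 264 (binding); land uses 193 of 193 (binding).
Slack constraints have shadow price 0 (complementary slackness).
Dual feasibility on the basic columns requires 3·y_fertilizer + 5·y_land = 43, 5·y_fertilizer + 2·y_land = 21.
This yields shadow prices y_fertilizer = 1, y_land = 8.
Shadow price of land = 8.

8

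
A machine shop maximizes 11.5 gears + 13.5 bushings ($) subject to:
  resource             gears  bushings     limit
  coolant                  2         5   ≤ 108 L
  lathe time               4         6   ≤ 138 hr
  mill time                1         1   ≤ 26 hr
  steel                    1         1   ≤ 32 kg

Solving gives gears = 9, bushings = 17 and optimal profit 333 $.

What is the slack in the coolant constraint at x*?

5

coolant used = 2·9 + 5·17 = 103; slack = 108 − 103 = 5.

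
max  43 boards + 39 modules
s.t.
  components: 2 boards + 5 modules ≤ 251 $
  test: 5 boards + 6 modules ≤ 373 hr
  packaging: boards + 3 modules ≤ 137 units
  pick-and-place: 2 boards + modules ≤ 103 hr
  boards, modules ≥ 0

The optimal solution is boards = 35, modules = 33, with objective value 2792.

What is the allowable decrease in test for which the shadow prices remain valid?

Binding constraints: test, pick-and-place. The basis is B = [[5,6],[2,1]] with det -7.
Per unit decrease in test, x* moves by d = (0.1429, -0.2857).
The basis stays optimal until modules reaches 0; allowable decrease = 115.5 hr.

115.5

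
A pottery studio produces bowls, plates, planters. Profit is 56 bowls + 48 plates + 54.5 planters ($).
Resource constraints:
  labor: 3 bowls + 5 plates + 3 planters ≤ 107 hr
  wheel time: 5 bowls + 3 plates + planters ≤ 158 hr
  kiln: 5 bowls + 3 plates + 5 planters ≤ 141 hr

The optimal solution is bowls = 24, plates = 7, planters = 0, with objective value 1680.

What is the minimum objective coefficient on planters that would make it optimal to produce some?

56

At the optimum: labor uses 107 of 107 (binding); wheel time uses 141 of 158 (slack = 17); kiln uses 141 of 141 (binding).
Slack constraints have shadow price 0 (complementary slackness).
The binding rows give the dual system: 3·y_labor + 5·y_kiln = 56 and 5·y_labor + 3·y_kiln = 48.
This yields shadow prices y_labor = 4.5, y_kiln = 8.5.
planters enters the basis when its profit ≥ yᵀa₃ = 4.5·3 + 8.5·5 = 56.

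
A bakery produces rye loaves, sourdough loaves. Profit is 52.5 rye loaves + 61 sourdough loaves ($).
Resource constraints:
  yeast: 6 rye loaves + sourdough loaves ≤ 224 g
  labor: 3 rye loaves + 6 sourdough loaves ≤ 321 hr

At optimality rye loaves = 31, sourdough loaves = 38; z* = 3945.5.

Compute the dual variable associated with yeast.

Check each constraint at x*: yeast 224/224 (tight); labor 321/321 (tight).
The binding rows give the dual system: 6·y_yeast + 3·y_labor = 52.5 and 1·y_yeast + 6·y_labor = 61.
Solving: y_yeast = 4, y_labor = 9.5.
Shadow price of yeast = 4.

4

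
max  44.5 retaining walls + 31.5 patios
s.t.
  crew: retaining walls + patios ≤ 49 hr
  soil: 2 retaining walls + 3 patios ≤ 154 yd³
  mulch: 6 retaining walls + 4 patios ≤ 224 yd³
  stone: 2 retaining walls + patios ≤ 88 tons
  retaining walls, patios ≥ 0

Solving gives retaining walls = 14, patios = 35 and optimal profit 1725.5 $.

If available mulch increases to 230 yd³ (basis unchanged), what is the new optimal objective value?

Binding: crew and mulch. Non-binding: soil (21 unused), stone (25 unused).
Slack constraints have shadow price 0 (complementary slackness).
From A_Bᵀ y = c: 1·y_crew + 6·y_mulch = 44.5; 1·y_crew + 4·y_mulch = 31.5.
Solving: y_crew = 5.5, y_mulch = 6.5.
Δz = y_mulch·Δb = 6.5 × (6) = 39, so new z* = 1725.5 + 39 = 1764.5.

1764.5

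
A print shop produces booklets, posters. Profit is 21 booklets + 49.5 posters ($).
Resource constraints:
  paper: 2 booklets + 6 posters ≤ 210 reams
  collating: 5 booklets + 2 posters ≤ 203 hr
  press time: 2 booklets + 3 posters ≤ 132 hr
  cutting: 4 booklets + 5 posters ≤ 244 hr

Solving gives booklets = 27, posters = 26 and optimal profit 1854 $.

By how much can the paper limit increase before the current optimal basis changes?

54

Binding constraints: paper, press time. The basis is B = [[2,6],[2,3]] with det -6.
Per unit increase in paper, x* moves by d = (-0.5, 0.3333).
The basis stays optimal until booklets reaches 0; allowable increase = 54 reams.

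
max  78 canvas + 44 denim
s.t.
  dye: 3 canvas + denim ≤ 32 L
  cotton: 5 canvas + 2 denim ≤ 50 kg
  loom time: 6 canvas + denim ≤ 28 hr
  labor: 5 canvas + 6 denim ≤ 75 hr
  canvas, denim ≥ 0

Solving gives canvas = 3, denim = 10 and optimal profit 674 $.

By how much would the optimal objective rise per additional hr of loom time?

Binding: loom time and labor. Non-binding: dye (13 unused), cotton (15 unused).
Slack constraints have shadow price 0 (complementary slackness).
The binding rows give the dual system: 6·y_loom time + 5·y_labor = 78 and 1·y_loom time + 6·y_labor = 44.
→ y_loom time = 8 and y_labor = 6.
Shadow price of loom time = 8.

8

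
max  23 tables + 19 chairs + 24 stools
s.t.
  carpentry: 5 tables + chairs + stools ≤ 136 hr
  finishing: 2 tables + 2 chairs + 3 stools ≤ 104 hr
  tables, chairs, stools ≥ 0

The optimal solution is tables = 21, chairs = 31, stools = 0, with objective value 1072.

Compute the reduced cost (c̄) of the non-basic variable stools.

Both carpentry and finishing are binding at x*.
Dual feasibility on the basic columns requires 5·y_carpentry + 2·y_finishing = 23, 1·y_carpentry + 2·y_finishing = 19.
This yields shadow prices y_carpentry = 1, y_finishing = 9.
Reduced cost of stools: c₃ − yᵀa₃ = 24 − (1·1 + 9·3) = 24 − 28 = -4.

-4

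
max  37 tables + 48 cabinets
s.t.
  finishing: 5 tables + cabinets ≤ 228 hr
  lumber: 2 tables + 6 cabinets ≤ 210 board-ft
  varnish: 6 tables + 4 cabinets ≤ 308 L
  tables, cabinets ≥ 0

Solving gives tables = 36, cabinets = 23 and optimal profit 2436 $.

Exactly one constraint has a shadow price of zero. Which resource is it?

finishing: 203/228 (slack 25)
lumber: 210/210 (binding)
varnish: 308/308 (binding)
By complementary slackness, a constraint with positive slack has shadow price 0 → finishing.

finishing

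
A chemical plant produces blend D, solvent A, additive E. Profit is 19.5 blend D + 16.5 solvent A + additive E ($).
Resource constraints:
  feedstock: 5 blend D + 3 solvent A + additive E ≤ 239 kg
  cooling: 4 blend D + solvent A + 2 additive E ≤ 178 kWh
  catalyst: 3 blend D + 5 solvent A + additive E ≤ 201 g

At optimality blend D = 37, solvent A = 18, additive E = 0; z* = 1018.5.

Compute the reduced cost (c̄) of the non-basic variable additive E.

At the optimum: feedstock uses 239 of 239 (binding); cooling uses 166 of 178 (slack = 12); catalyst uses 201 of 201 (binding).
By complementary slackness, y = 0 for the non-binding constraint.
Dual feasibility on the basic columns requires 5·y_feedstock + 3·y_catalyst = 19.5, 3·y_feedstock + 5·y_catalyst = 16.5.
→ y_feedstock = 3 and y_catalyst = 1.5.
Reduced cost of additive E: c₃ − yᵀa₃ = 1 − (3·1 + 1.5·1) = 1 − 4.5 = -3.5.

-3.5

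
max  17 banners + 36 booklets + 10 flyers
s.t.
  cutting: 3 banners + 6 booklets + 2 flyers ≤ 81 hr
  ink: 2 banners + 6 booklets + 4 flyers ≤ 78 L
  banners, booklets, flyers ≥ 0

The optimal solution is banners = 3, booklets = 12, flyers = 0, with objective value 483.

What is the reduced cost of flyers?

Check each constraint at x*: cutting 81/81 (tight); ink 78/78 (tight).
Dual feasibility on the basic columns requires 3·y_cutting + 2·y_ink = 17, 6·y_cutting + 6·y_ink = 36.
Solving: y_cutting = 5, y_ink = 1.
Reduced cost of flyers: c₃ − yᵀa₃ = 10 − (5·2 + 1·4) = 10 − 14 = -4.

-4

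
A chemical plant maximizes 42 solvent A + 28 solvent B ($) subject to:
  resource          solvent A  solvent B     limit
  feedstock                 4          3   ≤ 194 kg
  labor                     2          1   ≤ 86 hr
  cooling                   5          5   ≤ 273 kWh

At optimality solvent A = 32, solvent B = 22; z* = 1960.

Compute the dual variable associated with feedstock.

7

Binding: feedstock and labor. Non-binding: cooling (3 unused).
Slack constraints have shadow price 0 (complementary slackness).
The binding rows give the dual system: 4·y_feedstock + 2·y_labor = 42 and 3·y_feedstock + 1·y_labor = 28.
→ y_feedstock = 7 and y_labor = 7.
Shadow price of feedstock = 7.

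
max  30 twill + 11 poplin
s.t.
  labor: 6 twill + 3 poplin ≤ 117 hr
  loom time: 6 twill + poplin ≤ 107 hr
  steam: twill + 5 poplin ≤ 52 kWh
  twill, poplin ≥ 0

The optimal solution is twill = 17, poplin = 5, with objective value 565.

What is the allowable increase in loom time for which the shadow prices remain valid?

10

Binding constraints: labor, loom time. The basis is B = [[6,3],[6,1]] with det -12.
Per unit increase in loom time, x* moves by d = (0.25, -0.5).
The basis stays optimal until poplin reaches 0; allowable increase = 10 hr.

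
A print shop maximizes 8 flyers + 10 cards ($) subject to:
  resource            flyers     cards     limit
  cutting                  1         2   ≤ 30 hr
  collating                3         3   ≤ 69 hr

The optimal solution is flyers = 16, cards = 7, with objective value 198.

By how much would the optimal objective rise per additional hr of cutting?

2

Check each constraint at x*: cutting 30/30 (tight); collating 69/69 (tight).
The binding rows give the dual system: 1·y_cutting + 3·y_collating = 8 and 2·y_cutting + 3·y_collating = 10.
→ y_cutting = 2 and y_collating = 2.
Shadow price of cutting = 2.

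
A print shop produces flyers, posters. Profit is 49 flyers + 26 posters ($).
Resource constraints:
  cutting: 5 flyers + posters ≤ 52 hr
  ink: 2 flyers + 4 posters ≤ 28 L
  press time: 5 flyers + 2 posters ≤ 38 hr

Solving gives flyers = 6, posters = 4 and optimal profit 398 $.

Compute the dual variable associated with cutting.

0

Binding: ink and press time. Non-binding: cutting (18 unused).
Since cutting is not tight, its dual is 0.
The binding rows give the dual system: 2·y_ink + 5·y_press time = 49 and 4·y_ink + 2·y_press time = 26.
This yields shadow prices y_ink = 2, y_press time = 9.
Shadow price of cutting = 0.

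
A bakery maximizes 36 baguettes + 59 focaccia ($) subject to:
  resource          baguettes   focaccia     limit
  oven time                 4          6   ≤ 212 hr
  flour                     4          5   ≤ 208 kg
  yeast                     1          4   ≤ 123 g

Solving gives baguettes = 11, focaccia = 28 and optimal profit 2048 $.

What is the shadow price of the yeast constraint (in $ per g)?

Binding: oven time and yeast. Non-binding: flour (24 unused).
Slack constraints have shadow price 0 (complementary slackness).
The binding rows give the dual system: 4·y_oven time + 1·y_yeast = 36 and 6·y_oven time + 4·y_yeast = 59.
→ y_oven time = 8.5 and y_yeast = 2.
Shadow price of yeast = 2.

2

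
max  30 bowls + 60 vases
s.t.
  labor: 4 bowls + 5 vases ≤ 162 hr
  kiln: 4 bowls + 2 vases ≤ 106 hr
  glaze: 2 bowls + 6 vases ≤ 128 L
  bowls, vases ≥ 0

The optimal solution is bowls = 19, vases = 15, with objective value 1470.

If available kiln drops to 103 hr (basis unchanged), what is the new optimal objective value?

1461

At the optimum: labor uses 151 of 162 (slack = 11); kiln uses 106 of 106 (binding); glaze uses 128 of 128 (binding).
Slack constraints have shadow price 0 (complementary slackness).
Dual feasibility on the basic columns requires 4·y_kiln + 2·y_glaze = 30, 2·y_kiln + 6·y_glaze = 60.
Solving: y_kiln = 3, y_glaze = 9.
Δz = y_kiln·Δb = 3 × (-3) = -9, so new z* = 1470 − 9 = 1461.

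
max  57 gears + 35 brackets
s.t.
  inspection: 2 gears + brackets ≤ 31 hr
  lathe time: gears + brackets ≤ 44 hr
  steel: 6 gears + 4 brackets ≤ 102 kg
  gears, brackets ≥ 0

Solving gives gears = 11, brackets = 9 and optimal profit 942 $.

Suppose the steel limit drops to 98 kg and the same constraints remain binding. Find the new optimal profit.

Binding: inspection and steel. Non-binding: lathe time (24 unused).
Slack constraints have shadow price 0 (complementary slackness).
From A_Bᵀ y = c: 2·y_inspection + 6·y_steel = 57; 1·y_inspection + 4·y_steel = 35.
This yields shadow prices y_inspection = 9, y_steel = 6.5.
Δz = y_steel·Δb = 6.5 × (-4) = -26, so new z* = 942 − 26 = 916.

916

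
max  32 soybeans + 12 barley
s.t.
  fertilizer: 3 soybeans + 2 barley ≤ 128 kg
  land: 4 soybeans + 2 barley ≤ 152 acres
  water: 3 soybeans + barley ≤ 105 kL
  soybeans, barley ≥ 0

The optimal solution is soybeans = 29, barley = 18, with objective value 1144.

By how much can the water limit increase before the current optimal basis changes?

9

Binding constraints: land, water. The basis is B = [[4,2],[3,1]] with det -2.
Per unit increase in water, x* moves by d = (1, -2).
The basis stays optimal until barley reaches 0; allowable increase = 9 kL.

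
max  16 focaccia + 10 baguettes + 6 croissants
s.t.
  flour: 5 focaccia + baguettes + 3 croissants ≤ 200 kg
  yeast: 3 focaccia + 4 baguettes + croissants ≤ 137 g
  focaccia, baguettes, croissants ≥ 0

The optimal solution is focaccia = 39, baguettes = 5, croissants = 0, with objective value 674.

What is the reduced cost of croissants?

At the optimum: flour uses 200 of 200 (binding); yeast uses 137 of 137 (binding).
Dual feasibility on the basic columns requires 5·y_flour + 3·y_yeast = 16, 1·y_flour + 4·y_yeast = 10.
Solving: y_flour = 2, y_yeast = 2.
Reduced cost of croissants: c₃ − yᵀa₃ = 6 − (2·3 + 2·1) = 6 − 8 = -2.

-2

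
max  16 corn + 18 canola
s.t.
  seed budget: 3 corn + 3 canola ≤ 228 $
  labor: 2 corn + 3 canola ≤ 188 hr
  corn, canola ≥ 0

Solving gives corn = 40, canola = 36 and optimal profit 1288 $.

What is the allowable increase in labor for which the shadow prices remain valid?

Binding constraints: seed budget, labor. The basis is B = [[3,3],[2,3]] with det 3.
Per unit increase in labor, x* moves by d = (-1, 1).
The basis stays optimal until corn reaches 0; allowable increase = 40 hr.

40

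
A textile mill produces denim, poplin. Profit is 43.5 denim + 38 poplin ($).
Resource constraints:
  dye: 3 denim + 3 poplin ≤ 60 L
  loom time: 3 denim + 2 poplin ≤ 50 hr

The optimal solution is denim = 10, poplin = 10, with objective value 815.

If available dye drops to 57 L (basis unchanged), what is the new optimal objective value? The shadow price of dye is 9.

Δb = -3, so new z* = 815 + (9)·(-3) = 815 − 27 = 788.

788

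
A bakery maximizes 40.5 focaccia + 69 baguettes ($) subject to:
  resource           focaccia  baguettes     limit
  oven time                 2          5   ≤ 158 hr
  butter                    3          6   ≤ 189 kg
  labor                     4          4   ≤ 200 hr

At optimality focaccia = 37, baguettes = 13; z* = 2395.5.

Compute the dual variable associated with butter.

9.5

Check each constraint at x*: oven time 139/158 (slack 19); butter 189/189 (tight); labor 200/200 (tight).
Since oven time is not tight, its dual is 0.
From A_Bᵀ y = c: 3·y_butter + 4·y_labor = 40.5; 6·y_butter + 4·y_labor = 69.
Solving: y_butter = 9.5, y_labor = 3.
Shadow price of butter = 9.5.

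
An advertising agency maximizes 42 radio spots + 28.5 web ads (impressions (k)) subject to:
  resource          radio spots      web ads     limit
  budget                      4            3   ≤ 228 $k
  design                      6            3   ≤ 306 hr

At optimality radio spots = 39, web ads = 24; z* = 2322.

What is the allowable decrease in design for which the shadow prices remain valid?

Binding constraints: budget, design. The basis is B = [[4,3],[6,3]] with det -6.
Per unit decrease in design, x* moves by d = (-0.5, 0.6667).
The basis stays optimal until radio spots reaches 0; allowable decrease = 78 hr.

78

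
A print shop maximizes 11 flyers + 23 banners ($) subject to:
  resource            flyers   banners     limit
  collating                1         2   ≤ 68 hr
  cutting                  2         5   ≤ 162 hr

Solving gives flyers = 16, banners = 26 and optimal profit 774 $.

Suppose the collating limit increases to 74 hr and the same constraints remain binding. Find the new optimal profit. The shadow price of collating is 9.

Δb = 6, so new z* = 774 + (9)·(6) = 774 + 54 = 828.

828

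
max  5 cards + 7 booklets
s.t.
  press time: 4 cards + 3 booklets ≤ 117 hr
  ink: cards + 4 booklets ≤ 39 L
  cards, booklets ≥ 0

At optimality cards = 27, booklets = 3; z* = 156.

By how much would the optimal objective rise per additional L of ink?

1

At the optimum: press time uses 117 of 117 (binding); ink uses 39 of 39 (binding).
The binding rows give the dual system: 4·y_press time + 1·y_ink = 5 and 3·y_press time + 4·y_ink = 7.
Solving: y_press time = 1, y_ink = 1.
Shadow price of ink = 1.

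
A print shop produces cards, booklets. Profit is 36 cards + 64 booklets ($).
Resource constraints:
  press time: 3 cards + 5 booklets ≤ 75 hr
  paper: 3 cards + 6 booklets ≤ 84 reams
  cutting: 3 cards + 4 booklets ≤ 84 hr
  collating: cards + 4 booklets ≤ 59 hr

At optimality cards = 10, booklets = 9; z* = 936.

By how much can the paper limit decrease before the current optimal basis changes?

Binding constraints: press time, paper. The basis is B = [[3,5],[3,6]] with det 3.
Per unit decrease in paper, x* moves by d = (1.6667, -1).
The basis stays optimal until booklets reaches 0; allowable decrease = 9 reams.

9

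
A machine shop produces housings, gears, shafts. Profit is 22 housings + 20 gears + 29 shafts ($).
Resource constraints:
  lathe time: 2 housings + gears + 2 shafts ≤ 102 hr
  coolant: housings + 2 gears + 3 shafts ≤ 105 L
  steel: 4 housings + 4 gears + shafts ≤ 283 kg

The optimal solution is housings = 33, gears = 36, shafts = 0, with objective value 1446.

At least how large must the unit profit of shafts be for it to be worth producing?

Binding: lathe time and coolant. Non-binding: steel (7 unused).
Since steel is not tight, its dual is 0.
From A_Bᵀ y = c: 2·y_lathe time + 1·y_coolant = 22; 1·y_lathe time + 2·y_coolant = 20.
→ y_lathe time = 8 and y_coolant = 6.
shafts enters the basis when its profit ≥ yᵀa₃ = 8·2 + 6·3 = 34.

34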